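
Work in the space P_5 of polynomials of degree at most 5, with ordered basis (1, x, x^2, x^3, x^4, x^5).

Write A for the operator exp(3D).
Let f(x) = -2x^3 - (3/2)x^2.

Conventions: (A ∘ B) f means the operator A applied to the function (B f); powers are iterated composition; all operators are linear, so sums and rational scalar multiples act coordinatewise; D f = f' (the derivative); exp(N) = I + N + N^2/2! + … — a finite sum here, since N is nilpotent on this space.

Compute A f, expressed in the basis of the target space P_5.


the result is g(x) = -2x^3 - (39/2)x^2 - 63x - 135/2

order-1 term: -18x^2 - 9x
order-2 term: -54x - 27/2
order-3 term: -54
the series for exp(3D) f terminates at order 3
exp(3D) f = -2x^3 - (39/2)x^2 - 63x - 135/2


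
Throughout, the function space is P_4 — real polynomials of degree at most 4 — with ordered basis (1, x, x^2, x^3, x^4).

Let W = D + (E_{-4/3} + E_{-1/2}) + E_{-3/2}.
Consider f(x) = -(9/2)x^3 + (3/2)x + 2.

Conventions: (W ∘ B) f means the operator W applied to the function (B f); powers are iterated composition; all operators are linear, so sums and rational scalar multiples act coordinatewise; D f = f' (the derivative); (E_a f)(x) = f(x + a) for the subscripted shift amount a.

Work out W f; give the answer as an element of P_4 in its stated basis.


D f = -(27/2)x^2 + 3/2
E_{-4/3} f = -(9/2)x^3 + 18x^2 - (45/2)x + 32/3
E_{-1/2} f = -(9/2)x^3 + (27/4)x^2 - (15/8)x + 29/16
(E_{-4/3} + E_{-1/2}) f = -9x^3 + (99/4)x^2 - (195/8)x + 599/48
E_{-3/2} f = -(9/2)x^3 + (81/4)x^2 - (231/8)x + 239/16
(D + (E_{-4/3} + E_{-1/2}) + E_{-3/2}) f = -(27/2)x^3 + (63/2)x^2 - (213/4)x + 347/12

the image equals g(x) = -(27/2)x^3 + (63/2)x^2 - (213/4)x + 347/12


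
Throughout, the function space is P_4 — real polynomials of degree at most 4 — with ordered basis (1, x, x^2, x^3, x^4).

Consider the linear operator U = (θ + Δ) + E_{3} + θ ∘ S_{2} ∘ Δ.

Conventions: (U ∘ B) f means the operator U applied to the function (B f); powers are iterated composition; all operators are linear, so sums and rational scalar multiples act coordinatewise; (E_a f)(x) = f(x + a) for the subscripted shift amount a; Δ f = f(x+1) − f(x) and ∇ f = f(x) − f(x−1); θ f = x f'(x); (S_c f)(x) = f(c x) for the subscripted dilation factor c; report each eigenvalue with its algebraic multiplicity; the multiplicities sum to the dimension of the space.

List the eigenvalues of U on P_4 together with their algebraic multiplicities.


λ = 1 (multiplicity 1), λ = 2 (multiplicity 1), λ = 3 (multiplicity 1), λ = 4 (multiplicity 1), λ = 5 (multiplicity 1)

image of 1: 1
image of x: 2x + 4
image of x^2: 3x^2 + 12x + 10
image of x^3: 4x^3 + 36x^2 + 36x + 28
image of x^4: 5x^4 + 112x^3 + 108x^2 + 120x + 82
the matrix is upper triangular; its diagonal is (1, 2, 3, 4, 5)
for a triangular matrix the eigenvalues are the diagonal entries, with algebraic multiplicity their repetition count


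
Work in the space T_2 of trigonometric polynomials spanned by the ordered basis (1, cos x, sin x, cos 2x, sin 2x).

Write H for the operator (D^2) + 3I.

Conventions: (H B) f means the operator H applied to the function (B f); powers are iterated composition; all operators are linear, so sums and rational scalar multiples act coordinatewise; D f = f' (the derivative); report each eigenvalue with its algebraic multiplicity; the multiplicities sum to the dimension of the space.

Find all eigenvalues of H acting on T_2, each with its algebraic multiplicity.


λ = -1 (multiplicity 2), λ = 2 (multiplicity 2), λ = 3 (multiplicity 1)

image of 1: 3
image of cos x: 2cos x
image of sin x: 2sin x
image of cos 2x: -cos 2x
image of sin 2x: -sin 2x
the matrix is diagonal; its diagonal is (3, 2, 2, -1, -1)
for a triangular matrix the eigenvalues are the diagonal entries, with algebraic multiplicity their repetition count


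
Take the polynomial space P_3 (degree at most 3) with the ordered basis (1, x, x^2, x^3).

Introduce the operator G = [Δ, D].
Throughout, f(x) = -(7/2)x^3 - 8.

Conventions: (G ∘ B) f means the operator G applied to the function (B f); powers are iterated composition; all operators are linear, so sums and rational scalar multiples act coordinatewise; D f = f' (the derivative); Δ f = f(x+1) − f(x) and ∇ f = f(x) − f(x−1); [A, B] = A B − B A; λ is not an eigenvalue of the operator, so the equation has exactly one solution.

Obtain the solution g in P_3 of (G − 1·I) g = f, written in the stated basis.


the result is g(x) = (7/2)x^3 + 8

write g with unknown coordinates in the stated basis and equate coefficients in (G − 1·I) g = f
solving from the highest basis element down gives g = (7/2)x^3 + 8
check: G g = 0
so G g − 1·g = -(7/2)x^3 - 8 = f ✓


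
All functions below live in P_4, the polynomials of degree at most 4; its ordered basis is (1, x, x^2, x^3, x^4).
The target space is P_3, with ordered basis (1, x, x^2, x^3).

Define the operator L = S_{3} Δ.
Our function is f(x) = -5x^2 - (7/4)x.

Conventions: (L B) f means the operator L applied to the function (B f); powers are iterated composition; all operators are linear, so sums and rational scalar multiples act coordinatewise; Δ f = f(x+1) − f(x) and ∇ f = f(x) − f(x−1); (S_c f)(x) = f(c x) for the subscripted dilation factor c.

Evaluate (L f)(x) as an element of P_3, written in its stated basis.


the result is g(x) = -30x - 27/4

Δ f = -10x - 27/4
S_{3} Δ f = -30x - 27/4


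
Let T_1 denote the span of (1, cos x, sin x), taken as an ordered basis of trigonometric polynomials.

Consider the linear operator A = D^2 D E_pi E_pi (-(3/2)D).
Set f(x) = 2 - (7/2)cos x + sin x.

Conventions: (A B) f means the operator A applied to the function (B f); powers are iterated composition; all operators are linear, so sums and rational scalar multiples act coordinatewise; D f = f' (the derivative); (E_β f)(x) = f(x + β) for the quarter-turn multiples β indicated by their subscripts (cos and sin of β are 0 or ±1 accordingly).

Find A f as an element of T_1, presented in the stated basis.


the result is g(x) = (21/4)cos x - (3/2)sin x

D f = cos x + (7/2)sin x
(-(3/2)D) f = -(3/2)cos x - (21/4)sin x
E_pi (-(3/2)D) f = (3/2)cos x + (21/4)sin x
E_pi E_pi (-(3/2)D) f = -(3/2)cos x - (21/4)sin x
D (E_pi E_pi) (-(3/2)D) f = -(21/4)cos x + (3/2)sin x
D (D E_pi E_pi (-(3/2)D)) f = (3/2)cos x + (21/4)sin x
D D (D E_pi E_pi (-(3/2)D)) f = (21/4)cos x - (3/2)sin x


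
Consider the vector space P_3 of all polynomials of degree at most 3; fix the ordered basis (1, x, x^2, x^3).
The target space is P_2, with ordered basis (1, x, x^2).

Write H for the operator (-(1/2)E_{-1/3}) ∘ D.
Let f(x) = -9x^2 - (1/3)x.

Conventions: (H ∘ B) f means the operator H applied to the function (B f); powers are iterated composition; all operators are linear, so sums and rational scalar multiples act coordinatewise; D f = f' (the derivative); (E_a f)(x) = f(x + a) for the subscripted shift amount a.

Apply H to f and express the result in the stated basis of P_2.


D f = -18x - 1/3
E_{-1/3} D f = -18x + 17/3
(-(1/2)E_{-1/3}) D f = 9x - 17/6

g(x) = 9x - 17/6


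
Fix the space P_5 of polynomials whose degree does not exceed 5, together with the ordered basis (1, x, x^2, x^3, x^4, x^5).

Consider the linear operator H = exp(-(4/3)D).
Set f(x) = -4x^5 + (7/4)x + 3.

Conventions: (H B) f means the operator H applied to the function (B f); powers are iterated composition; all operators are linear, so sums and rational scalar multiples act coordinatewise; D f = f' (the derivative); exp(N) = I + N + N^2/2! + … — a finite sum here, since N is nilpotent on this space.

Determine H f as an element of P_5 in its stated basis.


the image equals g(x) = -4x^5 + (80/3)x^4 - (640/9)x^3 + (2560/27)x^2 - (19913/324)x + 4258/243

order-1 term: (80/3)x^4 - 7/3
order-2 term: -(640/9)x^3
order-3 term: (2560/27)x^2
order-4 term: -(5120/81)x
order-5 term: 4096/243
the series for exp(-(4/3)D) f terminates at order 5
exp(-(4/3)D) f = -4x^5 + (80/3)x^4 - (640/9)x^3 + (2560/27)x^2 - (19913/324)x + 4258/243


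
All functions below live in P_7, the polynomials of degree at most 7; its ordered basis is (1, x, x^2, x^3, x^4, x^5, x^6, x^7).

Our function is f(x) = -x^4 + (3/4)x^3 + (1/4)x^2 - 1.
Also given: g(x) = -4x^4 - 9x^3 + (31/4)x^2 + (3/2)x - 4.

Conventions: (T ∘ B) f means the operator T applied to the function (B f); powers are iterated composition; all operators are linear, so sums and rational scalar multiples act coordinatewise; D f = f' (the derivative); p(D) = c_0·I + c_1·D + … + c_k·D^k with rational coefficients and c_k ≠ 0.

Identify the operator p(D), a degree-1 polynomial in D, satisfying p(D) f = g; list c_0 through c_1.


D^0 f = -x^4 + (3/4)x^3 + (1/4)x^2 - 1
D^1 f = -4x^3 + (9/4)x^2 + (1/2)x
matching coefficients of g against c_0 f + c_1 Df + … from the top degree down determines the c_i
solution: c_0 = 4, c_1 = 3

c_0 = 4, c_1 = 3


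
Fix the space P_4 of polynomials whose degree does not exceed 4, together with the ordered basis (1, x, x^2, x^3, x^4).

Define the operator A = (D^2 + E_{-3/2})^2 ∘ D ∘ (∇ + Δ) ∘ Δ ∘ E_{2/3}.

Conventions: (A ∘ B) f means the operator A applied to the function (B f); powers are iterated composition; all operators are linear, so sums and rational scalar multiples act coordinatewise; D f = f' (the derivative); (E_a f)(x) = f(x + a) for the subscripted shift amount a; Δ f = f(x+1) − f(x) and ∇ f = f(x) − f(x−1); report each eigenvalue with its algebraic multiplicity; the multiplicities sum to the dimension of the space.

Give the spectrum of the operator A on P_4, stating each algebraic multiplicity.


image of 1: 0
image of x: 0
image of x^2: 0
image of x^3: 12
image of x^4: 48x - 88
the matrix is upper triangular; its diagonal is (0, 0, 0, 0, 0)
for a triangular matrix the eigenvalues are the diagonal entries, with algebraic multiplicity their repetition count

λ = 0 (multiplicity 5)


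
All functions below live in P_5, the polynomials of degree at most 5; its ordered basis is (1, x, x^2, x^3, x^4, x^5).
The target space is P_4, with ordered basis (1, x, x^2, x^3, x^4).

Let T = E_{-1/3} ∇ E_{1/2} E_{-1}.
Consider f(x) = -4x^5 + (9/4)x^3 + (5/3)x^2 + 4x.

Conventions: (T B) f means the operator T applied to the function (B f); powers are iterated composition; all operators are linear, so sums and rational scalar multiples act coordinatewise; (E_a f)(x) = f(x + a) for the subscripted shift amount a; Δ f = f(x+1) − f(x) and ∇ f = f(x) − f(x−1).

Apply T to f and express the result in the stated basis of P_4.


the image equals g(x) = -20x^4 + (320/3)x^3 - (2599/12)x^2 + (5444/27)x - 89579/1296

E_{-1} f = -4x^5 + 20x^4 - (151/4)x^3 + (419/12)x^2 - (151/12)x - 7/12
E_{1/2} E_{-1} f = -4x^5 + 10x^4 - (31/4)x^3 + (79/24)x^2 + (133/48)x - 167/96
∇ (E_{1/2} E_{-1}) f = -20x^4 + 80x^3 - (493/4)x^2 + (539/6)x - 1069/48
E_{-1/3} ∇ (E_{1/2} E_{-1}) f = -20x^4 + (320/3)x^3 - (2599/12)x^2 + (5444/27)x - 89579/1296


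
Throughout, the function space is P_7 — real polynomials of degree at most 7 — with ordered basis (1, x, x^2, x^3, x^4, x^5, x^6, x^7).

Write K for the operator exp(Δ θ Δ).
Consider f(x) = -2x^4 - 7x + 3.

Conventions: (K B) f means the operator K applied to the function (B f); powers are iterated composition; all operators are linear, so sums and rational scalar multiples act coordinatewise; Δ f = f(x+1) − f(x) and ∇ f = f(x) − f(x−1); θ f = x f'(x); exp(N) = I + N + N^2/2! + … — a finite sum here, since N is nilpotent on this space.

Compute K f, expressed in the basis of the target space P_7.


order-1 term: -72x^2 - 120x - 56
order-2 term: -72
the series for exp(Δ θ Δ) f terminates at order 2
exp(Δ θ Δ) f = -2x^4 - 72x^2 - 127x - 125

the result is g(x) = -2x^4 - 72x^2 - 127x - 125


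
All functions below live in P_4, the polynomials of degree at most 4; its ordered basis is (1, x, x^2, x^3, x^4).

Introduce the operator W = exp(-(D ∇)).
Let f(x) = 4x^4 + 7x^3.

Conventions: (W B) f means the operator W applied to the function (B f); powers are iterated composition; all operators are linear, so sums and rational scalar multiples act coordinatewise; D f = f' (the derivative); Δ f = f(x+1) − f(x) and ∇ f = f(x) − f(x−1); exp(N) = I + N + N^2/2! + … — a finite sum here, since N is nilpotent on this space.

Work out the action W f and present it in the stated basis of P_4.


the image equals g(x) = 4x^4 + 7x^3 - 48x^2 + 6x + 53

order-1 term: -48x^2 + 6x + 5
order-2 term: 48
the series for exp(-(D ∇)) f terminates at order 2
exp(-(D ∇)) f = 4x^4 + 7x^3 - 48x^2 + 6x + 53


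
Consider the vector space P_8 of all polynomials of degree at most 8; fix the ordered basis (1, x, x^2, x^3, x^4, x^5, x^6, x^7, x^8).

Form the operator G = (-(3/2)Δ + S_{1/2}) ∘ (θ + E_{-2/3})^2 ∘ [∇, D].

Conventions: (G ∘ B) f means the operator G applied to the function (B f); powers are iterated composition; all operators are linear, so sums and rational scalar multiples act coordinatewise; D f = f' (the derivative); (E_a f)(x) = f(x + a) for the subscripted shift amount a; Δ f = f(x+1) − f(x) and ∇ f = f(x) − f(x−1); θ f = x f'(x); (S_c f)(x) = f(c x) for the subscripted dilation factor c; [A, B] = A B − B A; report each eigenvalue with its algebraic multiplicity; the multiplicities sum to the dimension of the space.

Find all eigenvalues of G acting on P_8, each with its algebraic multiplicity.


λ = 0 (multiplicity 9)

image of 1: 0
image of x: 0
image of x^2: 0
image of x^3: 0
image of x^4: 0
image of x^5: 0
image of x^6: 0
image of x^7: 0
image of x^8: 0
the matrix is upper triangular; its diagonal is (0, 0, 0, 0, 0, 0, 0, 0, 0)
for a triangular matrix the eigenvalues are the diagonal entries, with algebraic multiplicity their repetition count


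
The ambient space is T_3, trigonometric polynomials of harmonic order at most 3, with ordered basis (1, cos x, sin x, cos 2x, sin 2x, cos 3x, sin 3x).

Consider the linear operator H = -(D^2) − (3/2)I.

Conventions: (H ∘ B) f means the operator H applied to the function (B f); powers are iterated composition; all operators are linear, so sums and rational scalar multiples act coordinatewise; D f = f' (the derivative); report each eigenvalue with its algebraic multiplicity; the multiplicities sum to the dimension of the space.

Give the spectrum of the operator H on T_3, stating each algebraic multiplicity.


λ = -3/2 (multiplicity 1), λ = -1/2 (multiplicity 2), λ = 5/2 (multiplicity 2), λ = 15/2 (multiplicity 2)

image of 1: -3/2
image of cos x: -(1/2)cos x
image of sin x: -(1/2)sin x
image of cos 2x: (5/2)cos 2x
image of sin 2x: (5/2)sin 2x
image of cos 3x: (15/2)cos 3x
image of sin 3x: (15/2)sin 3x
the matrix is diagonal; its diagonal is (-3/2, -1/2, -1/2, 5/2, 5/2, 15/2, 15/2)
for a triangular matrix the eigenvalues are the diagonal entries, with algebraic multiplicity their repetition count


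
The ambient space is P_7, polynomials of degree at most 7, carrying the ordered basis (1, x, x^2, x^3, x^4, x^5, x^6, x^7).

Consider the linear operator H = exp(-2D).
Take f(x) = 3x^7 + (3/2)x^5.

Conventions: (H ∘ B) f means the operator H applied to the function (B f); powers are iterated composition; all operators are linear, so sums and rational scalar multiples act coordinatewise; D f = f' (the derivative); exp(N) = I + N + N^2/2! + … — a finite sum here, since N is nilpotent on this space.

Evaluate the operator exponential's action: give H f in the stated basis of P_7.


g(x) = 3x^7 - 42x^6 + (507/2)x^5 - 855x^4 + 1740x^3 - 2136x^2 + 1464x - 432

order-1 term: -42x^6 - 15x^4
order-2 term: 252x^5 + 60x^3
order-3 term: -840x^4 - 120x^2
order-4 term: 1680x^3 + 120x
order-5 term: -2016x^2 - 48
order-6 term: 1344x
order-7 term: -384
the series for exp(-2D) f terminates at order 7
exp(-2D) f = 3x^7 - 42x^6 + (507/2)x^5 - 855x^4 + 1740x^3 - 2136x^2 + 1464x - 432


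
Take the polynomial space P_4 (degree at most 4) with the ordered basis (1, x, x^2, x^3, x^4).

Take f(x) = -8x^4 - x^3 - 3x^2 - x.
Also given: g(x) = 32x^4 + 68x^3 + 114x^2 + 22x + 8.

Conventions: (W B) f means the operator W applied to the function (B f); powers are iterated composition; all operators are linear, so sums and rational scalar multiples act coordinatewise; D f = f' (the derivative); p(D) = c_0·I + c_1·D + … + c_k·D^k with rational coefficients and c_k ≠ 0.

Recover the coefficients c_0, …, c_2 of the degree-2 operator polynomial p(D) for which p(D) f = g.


D^0 f = -8x^4 - x^3 - 3x^2 - x
D^1 f = -32x^3 - 3x^2 - 6x - 1
D^2 f = -96x^2 - 6x - 6
matching coefficients of g against c_0 f + c_1 Df + … from the top degree down determines the c_i
solution: c_0 = -4, c_1 = -2, c_2 = -1

c_0 = -4, c_1 = -2, c_2 = -1


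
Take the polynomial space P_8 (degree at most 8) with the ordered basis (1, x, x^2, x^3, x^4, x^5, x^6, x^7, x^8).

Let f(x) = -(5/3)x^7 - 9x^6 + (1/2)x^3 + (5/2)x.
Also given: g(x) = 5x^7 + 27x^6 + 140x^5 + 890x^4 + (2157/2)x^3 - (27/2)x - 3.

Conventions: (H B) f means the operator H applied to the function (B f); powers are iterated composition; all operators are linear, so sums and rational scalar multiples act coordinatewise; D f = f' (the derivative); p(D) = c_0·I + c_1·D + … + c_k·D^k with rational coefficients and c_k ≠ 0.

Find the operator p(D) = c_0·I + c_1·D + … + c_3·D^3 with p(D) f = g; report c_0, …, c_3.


c_0 = -3, c_1 = 0, c_2 = -2, c_3 = -1

D^0 f = -(5/3)x^7 - 9x^6 + (1/2)x^3 + (5/2)x
D^1 f = -(35/3)x^6 - 54x^5 + (3/2)x^2 + 5/2
D^2 f = -70x^5 - 270x^4 + 3x
D^3 f = -350x^4 - 1080x^3 + 3
matching coefficients of g against c_0 f + c_1 Df + … from the top degree down determines the c_i
solution: c_0 = -3, c_1 = 0, c_2 = -2, c_3 = -1


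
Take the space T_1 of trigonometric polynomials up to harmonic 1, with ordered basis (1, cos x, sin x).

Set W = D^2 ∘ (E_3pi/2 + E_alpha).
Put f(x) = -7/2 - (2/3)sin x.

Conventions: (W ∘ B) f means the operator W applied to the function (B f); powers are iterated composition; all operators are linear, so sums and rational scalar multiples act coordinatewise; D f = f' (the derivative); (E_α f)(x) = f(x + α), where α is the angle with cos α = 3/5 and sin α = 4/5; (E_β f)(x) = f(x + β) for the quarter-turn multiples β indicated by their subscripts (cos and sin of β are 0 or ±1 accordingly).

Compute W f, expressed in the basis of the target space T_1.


E_3pi/2 f = -7/2 + (2/3)cos x
E_alpha f = -7/2 - (8/15)cos x - (2/5)sin x
(E_3pi/2 + E_alpha) f = -7 + (2/15)cos x - (2/5)sin x
D (E_3pi/2 + E_alpha) f = -(2/5)cos x - (2/15)sin x
D D (E_3pi/2 + E_alpha) f = -(2/15)cos x + (2/5)sin x

the image equals g(x) = -(2/15)cos x + (2/5)sin x


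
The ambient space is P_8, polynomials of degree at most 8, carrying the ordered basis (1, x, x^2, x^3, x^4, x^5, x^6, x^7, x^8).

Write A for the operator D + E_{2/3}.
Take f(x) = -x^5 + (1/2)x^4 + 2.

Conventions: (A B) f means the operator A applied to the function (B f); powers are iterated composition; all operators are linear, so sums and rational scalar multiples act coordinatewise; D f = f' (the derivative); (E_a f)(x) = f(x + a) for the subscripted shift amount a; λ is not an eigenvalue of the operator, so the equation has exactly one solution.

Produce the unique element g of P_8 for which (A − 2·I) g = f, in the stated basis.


write g with unknown coordinates in the stated basis and equate coefficients in (A − 2·I) g = f
solving from the highest basis element down gives g = x^5 + (47/6)x^4 + (170/3)x^3 + (8294/27)x^2 + (9988/9)x + 486638/243
check: A g = x^5 + (97/6)x^4 + (340/3)x^3 + (16588/27)x^2 + (19976/9)x + 973762/243
so A g − 2·g = -x^5 + (1/2)x^4 + 2 = f ✓

g(x) = x^5 + (47/6)x^4 + (170/3)x^3 + (8294/27)x^2 + (9988/9)x + 486638/243


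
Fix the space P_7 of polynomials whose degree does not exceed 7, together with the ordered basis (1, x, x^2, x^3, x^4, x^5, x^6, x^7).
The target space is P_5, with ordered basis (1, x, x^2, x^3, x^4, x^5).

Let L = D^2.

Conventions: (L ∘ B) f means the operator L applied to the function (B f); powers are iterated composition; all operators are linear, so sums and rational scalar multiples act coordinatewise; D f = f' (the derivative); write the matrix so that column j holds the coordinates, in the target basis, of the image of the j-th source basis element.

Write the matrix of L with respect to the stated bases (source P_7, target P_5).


image of 1: 0
image of x: 0
image of x^2: 2
image of x^3: 6x
image of x^4: 12x^2
image of x^5: 20x^3
image of x^6: 30x^4
image of x^7: 42x^5
each image's coordinates form column j of the matrix

the matrix is [[0, 0, 2, 0, 0, 0, 0, 0]; [0, 0, 0, 6, 0, 0, 0, 0]; [0, 0, 0, 0, 12, 0, 0, 0]; [0, 0, 0, 0, 0, 20, 0, 0]; [0, 0, 0, 0, 0, 0, 30, 0]; [0, 0, 0, 0, 0, 0, 0, 42]] (rows listed top to bottom)


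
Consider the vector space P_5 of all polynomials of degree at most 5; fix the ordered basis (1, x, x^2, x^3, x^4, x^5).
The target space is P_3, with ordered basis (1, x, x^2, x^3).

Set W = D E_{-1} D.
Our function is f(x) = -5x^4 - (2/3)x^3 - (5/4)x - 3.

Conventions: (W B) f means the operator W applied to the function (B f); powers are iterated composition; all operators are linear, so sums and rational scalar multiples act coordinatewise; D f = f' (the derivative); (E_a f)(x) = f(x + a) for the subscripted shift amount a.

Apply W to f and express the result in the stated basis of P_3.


the result is g(x) = -60x^2 + 116x - 56

D f = -20x^3 - 2x^2 - 5/4
E_{-1} D f = -20x^3 + 58x^2 - 56x + 67/4
D E_{-1} D f = -60x^2 + 116x - 56


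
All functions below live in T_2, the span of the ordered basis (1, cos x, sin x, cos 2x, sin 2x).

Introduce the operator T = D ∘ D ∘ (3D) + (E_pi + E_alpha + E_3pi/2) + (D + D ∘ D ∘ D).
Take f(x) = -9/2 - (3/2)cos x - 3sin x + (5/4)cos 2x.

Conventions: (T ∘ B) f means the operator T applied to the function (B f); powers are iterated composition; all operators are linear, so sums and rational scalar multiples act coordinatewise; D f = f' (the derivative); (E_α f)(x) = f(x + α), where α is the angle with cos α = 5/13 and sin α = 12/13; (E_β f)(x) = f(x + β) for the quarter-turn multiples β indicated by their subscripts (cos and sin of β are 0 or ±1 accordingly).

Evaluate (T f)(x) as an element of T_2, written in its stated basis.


the result is g(x) = -27/2 + (132/13)cos x - (36/13)sin x - (595/676)cos 2x + (12375/338)sin 2x

D f = -3cos x + (3/2)sin x - (5/2)sin 2x
(3D) f = -9cos x + (9/2)sin x - (15/2)sin 2x
D (3D) f = (9/2)cos x + 9sin x - 15cos 2x
D D (3D) f = 9cos x - (9/2)sin x + 30sin 2x
E_pi f = -9/2 + (3/2)cos x + 3sin x + (5/4)cos 2x
E_alpha f = -9/2 - (87/26)cos x + (3/13)sin x - (595/676)cos 2x - (150/169)sin 2x
E_3pi/2 f = -9/2 + 3cos x - (3/2)sin x - (5/4)cos 2x
(E_pi + E_alpha + E_3pi/2) f = -27/2 + (15/13)cos x + (45/26)sin x - (595/676)cos 2x - (150/169)sin 2x
D f = -3cos x + (3/2)sin x - (5/2)sin 2x
D f = -3cos x + (3/2)sin x - (5/2)sin 2x
D D f = (3/2)cos x + 3sin x - 5cos 2x
D D D f = 3cos x - (3/2)sin x + 10sin 2x
(D + D ∘ D ∘ D) f = (15/2)sin 2x
(D ∘ D ∘ (3D) + (E_pi + E_alpha + E_3pi/2) + (D + D ∘ D ∘ D)) f = -27/2 + (132/13)cos x - (36/13)sin x - (595/676)cos 2x + (12375/338)sin 2x


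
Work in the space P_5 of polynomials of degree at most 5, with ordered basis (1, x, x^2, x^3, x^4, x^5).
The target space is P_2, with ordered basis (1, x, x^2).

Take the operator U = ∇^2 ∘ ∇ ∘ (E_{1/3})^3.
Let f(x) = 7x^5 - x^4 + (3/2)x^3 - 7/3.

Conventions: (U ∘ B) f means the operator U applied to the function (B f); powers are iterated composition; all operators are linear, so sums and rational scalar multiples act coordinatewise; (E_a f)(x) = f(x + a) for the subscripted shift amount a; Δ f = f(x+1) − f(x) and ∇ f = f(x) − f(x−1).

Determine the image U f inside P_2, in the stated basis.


the image equals g(x) = 420x^2 - 444x + 231

E_{1/3} f = 7x^5 + (32/3)x^4 + (143/18)x^3 + (185/54)x^2 + (127/162)x - 1099/486
E_{1/3} E_{1/3} f = 7x^5 + (67/3)x^4 + (539/18)x^3 + (569/27)x^2 + (626/81)x - 283/243
E_{1/3} E_{1/3} E_{1/3} f = 7x^5 + 34x^4 + (135/2)x^3 + (137/2)x^2 + (71/2)x + 31/6
∇ (E_{1/3})^3 f = 35x^4 + 66x^3 + (137/2)x^2 + (71/2)x + 15/2
∇ ∇ (E_{1/3})^3 f = 140x^3 - 12x^2 + 79x - 2
∇ ∇ ∇ (E_{1/3})^3 f = 420x^2 - 444x + 231


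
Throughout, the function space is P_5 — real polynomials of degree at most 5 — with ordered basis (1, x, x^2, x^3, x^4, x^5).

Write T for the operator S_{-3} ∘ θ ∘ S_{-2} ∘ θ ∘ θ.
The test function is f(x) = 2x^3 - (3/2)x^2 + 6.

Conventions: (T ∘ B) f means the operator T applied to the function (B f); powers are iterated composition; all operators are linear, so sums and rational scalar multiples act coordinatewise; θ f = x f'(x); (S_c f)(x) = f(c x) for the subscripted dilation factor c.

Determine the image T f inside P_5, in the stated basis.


θ f = 6x^3 - 3x^2
θ θ f = 18x^3 - 6x^2
S_{-2} (θ ∘ θ) f = -144x^3 - 24x^2
θ S_{-2} (θ ∘ θ) f = -432x^3 - 48x^2
S_{-3} (θ ∘ S_{-2} ∘ θ ∘ θ) f = 11664x^3 - 432x^2

the image equals g(x) = 11664x^3 - 432x^2


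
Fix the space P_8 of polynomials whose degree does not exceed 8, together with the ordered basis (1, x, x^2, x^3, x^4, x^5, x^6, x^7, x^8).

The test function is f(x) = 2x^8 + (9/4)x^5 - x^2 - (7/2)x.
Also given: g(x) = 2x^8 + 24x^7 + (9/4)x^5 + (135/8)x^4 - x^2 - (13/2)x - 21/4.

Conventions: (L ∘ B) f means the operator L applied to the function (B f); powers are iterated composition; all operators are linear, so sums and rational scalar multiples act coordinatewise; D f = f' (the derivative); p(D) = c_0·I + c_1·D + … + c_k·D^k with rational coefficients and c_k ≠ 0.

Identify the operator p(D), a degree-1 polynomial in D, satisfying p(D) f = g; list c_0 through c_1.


D^0 f = 2x^8 + (9/4)x^5 - x^2 - (7/2)x
D^1 f = 16x^7 + (45/4)x^4 - 2x - 7/2
matching coefficients of g against c_0 f + c_1 Df + … from the top degree down determines the c_i
solution: c_0 = 1, c_1 = 3/2

c_0 = 1, c_1 = 3/2


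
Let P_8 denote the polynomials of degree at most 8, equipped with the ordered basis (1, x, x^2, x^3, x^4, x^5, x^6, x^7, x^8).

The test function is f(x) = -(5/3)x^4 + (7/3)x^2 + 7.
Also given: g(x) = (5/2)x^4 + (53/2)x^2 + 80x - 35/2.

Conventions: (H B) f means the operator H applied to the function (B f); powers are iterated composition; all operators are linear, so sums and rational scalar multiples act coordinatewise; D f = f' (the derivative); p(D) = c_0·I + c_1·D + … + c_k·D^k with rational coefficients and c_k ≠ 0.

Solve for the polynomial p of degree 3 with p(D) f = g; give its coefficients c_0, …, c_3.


D^0 f = -(5/3)x^4 + (7/3)x^2 + 7
D^1 f = -(20/3)x^3 + (14/3)x
D^2 f = -20x^2 + 14/3
D^3 f = -40x
matching coefficients of g against c_0 f + c_1 Df + … from the top degree down determines the c_i
solution: c_0 = -3/2, c_1 = 0, c_2 = -3/2, c_3 = -2

p(D) = -(3/2)·I − (3/2)·D^2 − 2·D^3, i.e. c_0 = -3/2, c_1 = 0, c_2 = -3/2, c_3 = -2


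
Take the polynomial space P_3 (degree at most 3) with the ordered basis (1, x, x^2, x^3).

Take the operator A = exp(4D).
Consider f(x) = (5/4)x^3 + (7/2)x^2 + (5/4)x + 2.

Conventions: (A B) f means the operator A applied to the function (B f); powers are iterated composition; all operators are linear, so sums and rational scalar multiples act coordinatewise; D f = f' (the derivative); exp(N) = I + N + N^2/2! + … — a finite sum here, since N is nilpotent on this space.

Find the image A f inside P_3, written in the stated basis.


order-1 term: 15x^2 + 28x + 5
order-2 term: 60x + 56
order-3 term: 80
the series for exp(4D) f terminates at order 3
exp(4D) f = (5/4)x^3 + (37/2)x^2 + (357/4)x + 143

g(x) = (5/4)x^3 + (37/2)x^2 + (357/4)x + 143


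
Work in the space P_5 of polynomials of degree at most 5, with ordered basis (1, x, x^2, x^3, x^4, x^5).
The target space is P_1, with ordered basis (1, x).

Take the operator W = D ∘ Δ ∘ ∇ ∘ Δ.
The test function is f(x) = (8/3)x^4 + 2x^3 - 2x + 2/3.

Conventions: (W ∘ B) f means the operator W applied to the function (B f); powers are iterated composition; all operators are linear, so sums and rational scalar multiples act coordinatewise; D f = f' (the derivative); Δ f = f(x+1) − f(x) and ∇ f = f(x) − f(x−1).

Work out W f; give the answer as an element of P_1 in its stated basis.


the image equals g(x) = 64

Δ f = (32/3)x^3 + 22x^2 + (50/3)x + 8/3
∇ Δ f = 32x^2 + 12x + 16/3
Δ ∇ Δ f = 64x + 44
D (Δ ∘ ∇) Δ f = 64


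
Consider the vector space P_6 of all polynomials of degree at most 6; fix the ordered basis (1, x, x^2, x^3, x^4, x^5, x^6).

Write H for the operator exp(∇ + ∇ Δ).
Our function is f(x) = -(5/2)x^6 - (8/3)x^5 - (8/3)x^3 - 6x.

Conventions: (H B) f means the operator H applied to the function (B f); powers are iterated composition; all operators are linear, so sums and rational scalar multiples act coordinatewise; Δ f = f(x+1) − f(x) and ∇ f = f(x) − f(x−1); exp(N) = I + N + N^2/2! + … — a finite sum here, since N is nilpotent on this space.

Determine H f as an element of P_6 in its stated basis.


order-1 term: -15x^5 - (305/6)x^4 - (230/3)x^3 - (433/6)x^2 - (109/3)x - 83/6
order-2 term: -(75/2)x^4 - (530/3)x^3 - (685/2)x^2 - (979/3)x - 251/2
order-3 term: -50x^3 - (755/3)x^2 - 455x - 883/3
order-4 term: -(75/2)x^2 - (490/3)x - 1135/6
order-5 term: -15x - 241/6
order-6 term: -5/2
the series for exp(∇ + ∇ Δ) f terminates at order 6
exp(∇ + ∇ Δ) f = -(5/2)x^6 - (53/3)x^5 - (265/3)x^4 - 306x^3 - (4223/6)x^2 - 1002x - 1331/2

the image equals g(x) = -(5/2)x^6 - (53/3)x^5 - (265/3)x^4 - 306x^3 - (4223/6)x^2 - 1002x - 1331/2


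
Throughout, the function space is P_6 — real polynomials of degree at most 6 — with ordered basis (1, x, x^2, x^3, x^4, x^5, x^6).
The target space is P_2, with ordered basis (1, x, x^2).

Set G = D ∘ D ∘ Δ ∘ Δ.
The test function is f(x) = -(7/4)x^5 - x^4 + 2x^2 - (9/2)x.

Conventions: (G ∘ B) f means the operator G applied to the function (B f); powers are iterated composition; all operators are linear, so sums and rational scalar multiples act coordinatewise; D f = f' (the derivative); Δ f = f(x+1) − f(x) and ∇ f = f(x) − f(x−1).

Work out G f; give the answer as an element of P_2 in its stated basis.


g(x) = -210x - 234

Δ f = -(35/4)x^4 - (43/2)x^3 - (47/2)x^2 - (35/4)x - 21/4
Δ Δ f = -35x^3 - 117x^2 - (293/2)x - 125/2
D Δ Δ f = -105x^2 - 234x - 293/2
D (D ∘ Δ ∘ Δ) f = -210x - 234


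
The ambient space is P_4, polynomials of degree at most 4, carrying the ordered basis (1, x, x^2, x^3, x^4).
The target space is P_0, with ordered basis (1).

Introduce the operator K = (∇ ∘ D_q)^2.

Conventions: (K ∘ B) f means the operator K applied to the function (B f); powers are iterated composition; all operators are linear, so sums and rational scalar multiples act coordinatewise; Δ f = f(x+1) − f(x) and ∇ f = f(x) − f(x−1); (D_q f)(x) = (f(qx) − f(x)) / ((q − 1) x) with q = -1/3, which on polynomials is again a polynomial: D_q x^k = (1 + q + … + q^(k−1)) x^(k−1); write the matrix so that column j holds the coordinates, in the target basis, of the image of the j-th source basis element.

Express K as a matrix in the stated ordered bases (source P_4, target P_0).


the matrix is [[0, 0, 0, 0, 40/27]] (rows listed top to bottom)

image of 1: 0
image of x: 0
image of x^2: 0
image of x^3: 0
image of x^4: 40/27
each image's coordinates form column j of the matrix


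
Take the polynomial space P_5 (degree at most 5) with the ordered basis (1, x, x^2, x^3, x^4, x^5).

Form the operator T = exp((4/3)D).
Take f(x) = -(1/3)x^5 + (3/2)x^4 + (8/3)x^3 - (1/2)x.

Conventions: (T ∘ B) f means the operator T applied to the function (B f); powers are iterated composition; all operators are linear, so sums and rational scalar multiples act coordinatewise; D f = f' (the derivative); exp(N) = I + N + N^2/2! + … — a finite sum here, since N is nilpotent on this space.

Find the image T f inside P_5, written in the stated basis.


g(x) = -(1/3)x^5 - (13/18)x^4 + (128/27)x^3 + (1520/81)x^2 + (11021/486)x + 6554/729

order-1 term: -(20/9)x^4 + 8x^3 + (32/3)x^2 - 2/3
order-2 term: -(160/27)x^3 + 16x^2 + (128/9)x
order-3 term: -(640/81)x^2 + (128/9)x + 512/81
order-4 term: -(1280/243)x + 128/27
order-5 term: -1024/729
the series for exp((4/3)D) f terminates at order 5
exp((4/3)D) f = -(1/3)x^5 - (13/18)x^4 + (128/27)x^3 + (1520/81)x^2 + (11021/486)x + 6554/729


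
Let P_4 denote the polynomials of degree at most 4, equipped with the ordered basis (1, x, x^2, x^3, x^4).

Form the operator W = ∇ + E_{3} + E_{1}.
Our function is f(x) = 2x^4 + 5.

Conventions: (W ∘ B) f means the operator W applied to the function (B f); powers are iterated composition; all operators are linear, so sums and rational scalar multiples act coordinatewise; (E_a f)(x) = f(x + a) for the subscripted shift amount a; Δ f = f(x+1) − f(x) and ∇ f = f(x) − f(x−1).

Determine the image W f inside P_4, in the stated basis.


g(x) = 4x^4 + 40x^3 + 108x^2 + 232x + 172

∇ f = 8x^3 - 12x^2 + 8x - 2
E_{3} f = 2x^4 + 24x^3 + 108x^2 + 216x + 167
E_{1} f = 2x^4 + 8x^3 + 12x^2 + 8x + 7
(∇ + E_{3} + E_{1}) f = 4x^4 + 40x^3 + 108x^2 + 232x + 172


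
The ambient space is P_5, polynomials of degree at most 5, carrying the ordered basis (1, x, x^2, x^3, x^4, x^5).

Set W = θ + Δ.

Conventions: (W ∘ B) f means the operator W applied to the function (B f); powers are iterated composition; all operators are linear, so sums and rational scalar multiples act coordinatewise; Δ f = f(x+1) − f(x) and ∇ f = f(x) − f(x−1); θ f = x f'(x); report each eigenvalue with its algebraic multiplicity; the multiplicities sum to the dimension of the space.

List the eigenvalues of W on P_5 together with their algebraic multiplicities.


λ = 0 (multiplicity 1), λ = 1 (multiplicity 1), λ = 2 (multiplicity 1), λ = 3 (multiplicity 1), λ = 4 (multiplicity 1), λ = 5 (multiplicity 1)

image of 1: 0
image of x: x + 1
image of x^2: 2x^2 + 2x + 1
image of x^3: 3x^3 + 3x^2 + 3x + 1
image of x^4: 4x^4 + 4x^3 + 6x^2 + 4x + 1
image of x^5: 5x^5 + 5x^4 + 10x^3 + 10x^2 + 5x + 1
the matrix is upper triangular; its diagonal is (0, 1, 2, 3, 4, 5)
for a triangular matrix the eigenvalues are the diagonal entries, with algebraic multiplicity their repetition count


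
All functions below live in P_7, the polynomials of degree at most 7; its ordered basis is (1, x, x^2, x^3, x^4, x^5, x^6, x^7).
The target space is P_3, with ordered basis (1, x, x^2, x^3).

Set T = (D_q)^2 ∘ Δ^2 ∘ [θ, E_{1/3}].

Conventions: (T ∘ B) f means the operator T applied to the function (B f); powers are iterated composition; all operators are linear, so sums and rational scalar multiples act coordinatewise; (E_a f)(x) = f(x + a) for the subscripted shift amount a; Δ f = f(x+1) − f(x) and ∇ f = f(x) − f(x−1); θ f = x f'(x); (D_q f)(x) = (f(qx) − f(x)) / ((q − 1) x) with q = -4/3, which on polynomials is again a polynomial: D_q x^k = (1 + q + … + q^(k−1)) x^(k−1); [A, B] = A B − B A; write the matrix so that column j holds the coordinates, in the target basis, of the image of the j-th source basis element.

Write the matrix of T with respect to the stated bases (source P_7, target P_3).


image of 1: 0
image of x: 0
image of x^2: 0
image of x^3: 0
image of x^4: 0
image of x^5: 20/3
image of x^6: (520/27)x + 160/3
image of x^7: (22750/243)x^2 + (14560/81)x + 2450/9
each image's coordinates form column j of the matrix

the matrix is [[0, 0, 0, 0, 0, 20/3, 160/3, 2450/9]; [0, 0, 0, 0, 0, 0, 520/27, 14560/81]; [0, 0, 0, 0, 0, 0, 0, 22750/243]; [0, 0, 0, 0, 0, 0, 0, 0]] (rows listed top to bottom)


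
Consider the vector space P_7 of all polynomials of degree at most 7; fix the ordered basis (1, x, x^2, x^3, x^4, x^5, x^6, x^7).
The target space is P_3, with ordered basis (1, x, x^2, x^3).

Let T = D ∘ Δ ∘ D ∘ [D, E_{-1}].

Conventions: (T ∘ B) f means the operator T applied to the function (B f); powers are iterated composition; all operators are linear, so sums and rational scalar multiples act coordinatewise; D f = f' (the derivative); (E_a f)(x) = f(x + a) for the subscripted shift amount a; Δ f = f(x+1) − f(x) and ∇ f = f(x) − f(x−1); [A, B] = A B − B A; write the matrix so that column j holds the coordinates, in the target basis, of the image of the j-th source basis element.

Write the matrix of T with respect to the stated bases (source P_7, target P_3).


the matrix is [[0, 0, 0, 0, 0, 0, 0, 0]; [0, 0, 0, 0, 0, 0, 0, 0]; [0, 0, 0, 0, 0, 0, 0, 0]; [0, 0, 0, 0, 0, 0, 0, 0]] (rows listed top to bottom)

image of 1: 0
image of x: 0
image of x^2: 0
image of x^3: 0
image of x^4: 0
image of x^5: 0
image of x^6: 0
image of x^7: 0
each image's coordinates form column j of the matrix


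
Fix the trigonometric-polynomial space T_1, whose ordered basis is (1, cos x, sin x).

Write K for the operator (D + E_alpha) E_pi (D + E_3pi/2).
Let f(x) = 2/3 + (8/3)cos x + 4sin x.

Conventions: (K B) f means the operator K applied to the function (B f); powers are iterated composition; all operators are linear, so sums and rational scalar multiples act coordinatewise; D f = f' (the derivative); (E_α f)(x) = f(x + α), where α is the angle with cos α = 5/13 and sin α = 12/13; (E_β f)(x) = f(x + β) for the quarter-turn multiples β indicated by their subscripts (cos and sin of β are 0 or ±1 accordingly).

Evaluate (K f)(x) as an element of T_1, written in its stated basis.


the result is g(x) = 2/3

D f = 4cos x - (8/3)sin x
E_3pi/2 f = 2/3 - 4cos x + (8/3)sin x
(D + E_3pi/2) f = 2/3
E_pi (D + E_3pi/2) f = 2/3
D E_pi (D + E_3pi/2) f = 0
E_alpha E_pi (D + E_3pi/2) f = 2/3
(D + E_alpha) E_pi (D + E_3pi/2) f = 2/3


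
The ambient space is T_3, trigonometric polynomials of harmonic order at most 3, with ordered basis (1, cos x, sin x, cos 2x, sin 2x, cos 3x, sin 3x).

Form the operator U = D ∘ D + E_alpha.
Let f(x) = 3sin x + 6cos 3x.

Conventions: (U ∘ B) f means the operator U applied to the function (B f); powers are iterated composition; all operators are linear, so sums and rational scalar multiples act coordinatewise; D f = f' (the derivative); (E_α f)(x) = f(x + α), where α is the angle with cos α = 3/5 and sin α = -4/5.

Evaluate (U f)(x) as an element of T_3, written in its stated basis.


D f = 3cos x - 18sin 3x
D D f = -3sin x - 54cos 3x
E_alpha f = -(12/5)cos x + (9/5)sin x - (702/125)cos 3x + (264/125)sin 3x
(D ∘ D + E_alpha) f = -(12/5)cos x - (6/5)sin x - (7452/125)cos 3x + (264/125)sin 3x

g(x) = -(12/5)cos x - (6/5)sin x - (7452/125)cos 3x + (264/125)sin 3x


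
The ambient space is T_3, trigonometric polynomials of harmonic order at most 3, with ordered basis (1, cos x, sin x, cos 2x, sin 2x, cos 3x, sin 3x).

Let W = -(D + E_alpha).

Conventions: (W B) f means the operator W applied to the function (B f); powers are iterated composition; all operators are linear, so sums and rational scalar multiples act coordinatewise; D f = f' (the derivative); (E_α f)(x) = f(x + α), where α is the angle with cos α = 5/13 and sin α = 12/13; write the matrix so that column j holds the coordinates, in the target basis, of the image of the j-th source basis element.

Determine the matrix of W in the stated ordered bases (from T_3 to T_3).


the matrix is [[-1, 0, 0, 0, 0, 0, 0]; [0, -5/13, -25/13, 0, 0, 0, 0]; [0, 25/13, -5/13, 0, 0, 0, 0]; [0, 0, 0, 119/169, -458/169, 0, 0]; [0, 0, 0, 458/169, 119/169, 0, 0]; [0, 0, 0, 0, 0, 2035/2197, -5763/2197]; [0, 0, 0, 0, 0, 5763/2197, 2035/2197]] (rows listed top to bottom)

image of 1: -1
image of cos x: -(5/13)cos x + (25/13)sin x
image of sin x: -(25/13)cos x - (5/13)sin x
image of cos 2x: (119/169)cos 2x + (458/169)sin 2x
image of sin 2x: -(458/169)cos 2x + (119/169)sin 2x
image of cos 3x: (2035/2197)cos 3x + (5763/2197)sin 3x
image of sin 3x: -(5763/2197)cos 3x + (2035/2197)sin 3x
each image's coordinates form column j of the matrix


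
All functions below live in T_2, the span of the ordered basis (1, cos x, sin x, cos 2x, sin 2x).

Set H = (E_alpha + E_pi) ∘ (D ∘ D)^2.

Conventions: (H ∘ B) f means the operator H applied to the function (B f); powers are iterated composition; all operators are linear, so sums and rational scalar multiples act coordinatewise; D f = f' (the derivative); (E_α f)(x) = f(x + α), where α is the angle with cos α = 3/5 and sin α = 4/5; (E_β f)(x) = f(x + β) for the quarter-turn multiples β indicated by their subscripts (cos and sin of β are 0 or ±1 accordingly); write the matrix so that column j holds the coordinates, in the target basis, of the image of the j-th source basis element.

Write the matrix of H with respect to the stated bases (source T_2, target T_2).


the matrix is [[0, 0, 0, 0, 0]; [0, -2/5, 4/5, 0, 0]; [0, -4/5, -2/5, 0, 0]; [0, 0, 0, 288/25, 384/25]; [0, 0, 0, -384/25, 288/25]] (rows listed top to bottom)

image of 1: 0
image of cos x: -(2/5)cos x - (4/5)sin x
image of sin x: (4/5)cos x - (2/5)sin x
image of cos 2x: (288/25)cos 2x - (384/25)sin 2x
image of sin 2x: (384/25)cos 2x + (288/25)sin 2x
each image's coordinates form column j of the matrix
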